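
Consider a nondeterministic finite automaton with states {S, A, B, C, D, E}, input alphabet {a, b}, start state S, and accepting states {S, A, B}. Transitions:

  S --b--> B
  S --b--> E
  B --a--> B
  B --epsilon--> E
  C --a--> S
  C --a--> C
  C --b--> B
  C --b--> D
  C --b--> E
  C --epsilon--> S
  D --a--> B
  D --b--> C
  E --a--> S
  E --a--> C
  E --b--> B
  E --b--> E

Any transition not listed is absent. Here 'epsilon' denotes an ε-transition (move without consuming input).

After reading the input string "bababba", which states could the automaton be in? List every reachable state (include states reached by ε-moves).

{S, B, C, E}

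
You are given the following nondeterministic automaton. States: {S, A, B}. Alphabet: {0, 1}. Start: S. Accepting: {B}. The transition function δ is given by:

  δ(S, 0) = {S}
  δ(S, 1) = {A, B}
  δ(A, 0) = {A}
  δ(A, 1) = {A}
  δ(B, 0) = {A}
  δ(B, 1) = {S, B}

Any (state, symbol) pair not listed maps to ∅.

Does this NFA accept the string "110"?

No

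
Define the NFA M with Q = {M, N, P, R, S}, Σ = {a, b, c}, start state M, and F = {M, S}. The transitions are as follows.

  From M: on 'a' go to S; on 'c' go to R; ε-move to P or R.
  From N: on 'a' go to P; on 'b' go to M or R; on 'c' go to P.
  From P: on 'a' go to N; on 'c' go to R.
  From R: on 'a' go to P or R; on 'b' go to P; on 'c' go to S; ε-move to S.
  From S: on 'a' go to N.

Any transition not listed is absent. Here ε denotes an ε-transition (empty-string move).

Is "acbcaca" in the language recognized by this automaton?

Yes

Start: ε-closure({M}) = {M, P, R, S}.
Read 'a': M→{S}, P→{N}, R→{P, R}, S→{N}; now {N, P, R, S}.
Read 'c': N→{P}, P→{R}, R→{S}, S→∅; now {P, R, S}.
Read 'b': P→∅, R→{P}, S→∅; now {P}.
Read 'c': P→{R}; union {R}; ε-closure = {R, S}.
Read 'a': R→{P, R}, S→{N}; union {N, P, R}; ε-closure = {N, P, R, S}.
Read 'c': N→{P}, P→{R}, R→{S}, S→∅; now {P, R, S}.
Read 'a': P→{N}, R→{P, R}, S→{N}; union {N, P, R}; ε-closure = {N, P, R, S}.
The final set {N, P, R, S} contains the accepting state S.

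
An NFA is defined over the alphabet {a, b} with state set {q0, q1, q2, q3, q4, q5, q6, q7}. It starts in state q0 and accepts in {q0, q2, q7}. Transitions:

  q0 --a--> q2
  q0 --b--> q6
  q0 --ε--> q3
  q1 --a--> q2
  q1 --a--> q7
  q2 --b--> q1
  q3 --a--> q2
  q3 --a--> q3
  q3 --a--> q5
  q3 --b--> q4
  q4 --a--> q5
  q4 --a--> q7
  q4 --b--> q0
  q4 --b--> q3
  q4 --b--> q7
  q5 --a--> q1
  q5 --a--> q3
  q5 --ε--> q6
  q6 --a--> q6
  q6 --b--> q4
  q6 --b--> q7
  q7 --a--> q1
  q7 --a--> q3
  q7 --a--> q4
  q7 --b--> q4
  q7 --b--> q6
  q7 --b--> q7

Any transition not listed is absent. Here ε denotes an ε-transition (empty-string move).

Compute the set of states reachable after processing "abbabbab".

{q0, q1, q3, q4, q6, q7}

Start: ε-closure({q0}) = {q0, q3}.
Read 'a': {q0, q3} → {q2, q3, q5, q6}.
Read 'b': {q2, q3, q5, q6} → {q1, q4, q7}.
Read 'b': {q1, q4, q7} → {q0, q3, q4, q6, q7}.
Read 'a': {q0, q3, q4, q6, q7} → {q1, q2, q3, q4, q5, q6, q7}.
Read 'b': {q1, q2, q3, q4, q5, q6, q7} → {q0, q1, q3, q4, q6, q7}.
Read 'b': {q0, q1, q3, q4, q6, q7} → {q0, q3, q4, q6, q7}.
Read 'a': {q0, q3, q4, q6, q7} → {q1, q2, q3, q4, q5, q6, q7}.
Read 'b': {q1, q2, q3, q4, q5, q6, q7} → {q0, q1, q3, q4, q6, q7}.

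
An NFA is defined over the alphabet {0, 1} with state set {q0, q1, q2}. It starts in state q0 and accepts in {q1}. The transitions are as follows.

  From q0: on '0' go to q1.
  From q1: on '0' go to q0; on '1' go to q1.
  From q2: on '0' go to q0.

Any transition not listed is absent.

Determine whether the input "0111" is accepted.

Yes

Start in {q0}.
Read '0': {q0} → {q1}.
Read '1': {q1} → {q1}.
Read '1': {q1} → {q1}.
Read '1': {q1} → {q1}.
The final set {q1} contains the accepting state q1.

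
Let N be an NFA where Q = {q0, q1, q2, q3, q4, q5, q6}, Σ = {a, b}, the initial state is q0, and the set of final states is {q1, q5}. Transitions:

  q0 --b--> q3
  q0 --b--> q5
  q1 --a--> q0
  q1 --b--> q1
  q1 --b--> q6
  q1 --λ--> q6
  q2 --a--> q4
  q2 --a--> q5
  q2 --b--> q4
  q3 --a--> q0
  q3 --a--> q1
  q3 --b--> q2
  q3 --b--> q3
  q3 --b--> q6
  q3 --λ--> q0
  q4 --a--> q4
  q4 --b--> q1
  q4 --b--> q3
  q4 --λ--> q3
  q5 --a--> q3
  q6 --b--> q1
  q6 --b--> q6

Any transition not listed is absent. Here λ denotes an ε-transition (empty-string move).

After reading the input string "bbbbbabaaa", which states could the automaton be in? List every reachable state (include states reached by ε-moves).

Start in {q0}.
Read 'b': q0→{q3, q5}; union {q3, q5}; ε-closure = {q0, q3, q5}.
Read 'b': q0→{q3, q5}, q3→{q2, q3, q6}, q5→∅; union {q2, q3, q5, q6}; ε-closure = {q0, q2, q3, q5, q6}.
Read 'b': q0→{q3, q5}, q2→{q4}, q3→{q2, q3, q6}, q5→∅, q6→{q1, q6}; union {q1, q2, q3, q4, q5, q6}; ε-closure = {q0, q1, q2, q3, q4, q5, q6}.
Read 'b': q0→{q3, q5}, q1→{q1, q6}, q2→{q4}, q3→{q2, q3, q6}, q4→{q1, q3}, q5→∅, q6→{q1, q6}; union {q1, q2, q3, q4, q5, q6}; ε-closure = {q0, q1, q2, q3, q4, q5, q6}.
Read 'b': q0→{q3, q5}, q1→{q1, q6}, q2→{q4}, q3→{q2, q3, q6}, q4→{q1, q3}, q5→∅, q6→{q1, q6}; union {q1, q2, q3, q4, q5, q6}; ε-closure = {q0, q1, q2, q3, q4, q5, q6}.
Read 'a': q0→∅, q1→{q0}, q2→{q4, q5}, q3→{q0, q1}, q4→{q4}, q5→{q3}, q6→∅; union {q0, q1, q3, q4, q5}; ε-closure = {q0, q1, q3, q4, q5, q6}.
Read 'b': q0→{q3, q5}, q1→{q1, q6}, q3→{q2, q3, q6}, q4→{q1, q3}, q5→∅, q6→{q1, q6}; union {q1, q2, q3, q5, q6}; ε-closure = {q0, q1, q2, q3, q5, q6}.
Read 'a': q0→∅, q1→{q0}, q2→{q4, q5}, q3→{q0, q1}, q5→{q3}, q6→∅; union {q0, q1, q3, q4, q5}; ε-closure = {q0, q1, q3, q4, q5, q6}.
Read 'a': q0→∅, q1→{q0}, q3→{q0, q1}, q4→{q4}, q5→{q3}, q6→∅; union {q0, q1, q3, q4}; ε-closure = {q0, q1, q3, q4, q6}.
Read 'a': q0→∅, q1→{q0}, q3→{q0, q1}, q4→{q4}, q6→∅; union {q0, q1, q4}; ε-closure = {q0, q1, q3, q4, q6}.

{q0, q1, q3, q4, q6}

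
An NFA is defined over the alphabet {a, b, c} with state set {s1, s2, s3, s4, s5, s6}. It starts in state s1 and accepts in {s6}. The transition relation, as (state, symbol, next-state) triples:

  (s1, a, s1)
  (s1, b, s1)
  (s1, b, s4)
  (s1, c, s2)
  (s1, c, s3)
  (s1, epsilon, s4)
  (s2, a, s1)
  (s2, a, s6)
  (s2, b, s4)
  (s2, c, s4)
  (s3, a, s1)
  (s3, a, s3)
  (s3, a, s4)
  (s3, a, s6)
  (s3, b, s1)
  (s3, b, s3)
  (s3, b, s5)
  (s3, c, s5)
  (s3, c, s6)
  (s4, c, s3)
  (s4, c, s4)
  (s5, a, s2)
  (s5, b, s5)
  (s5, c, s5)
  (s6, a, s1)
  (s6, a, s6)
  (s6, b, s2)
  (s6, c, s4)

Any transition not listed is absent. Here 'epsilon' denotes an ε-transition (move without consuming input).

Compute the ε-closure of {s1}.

{s1, s4}

Begin with {s1}.
ε-move s1 → s4; add s4.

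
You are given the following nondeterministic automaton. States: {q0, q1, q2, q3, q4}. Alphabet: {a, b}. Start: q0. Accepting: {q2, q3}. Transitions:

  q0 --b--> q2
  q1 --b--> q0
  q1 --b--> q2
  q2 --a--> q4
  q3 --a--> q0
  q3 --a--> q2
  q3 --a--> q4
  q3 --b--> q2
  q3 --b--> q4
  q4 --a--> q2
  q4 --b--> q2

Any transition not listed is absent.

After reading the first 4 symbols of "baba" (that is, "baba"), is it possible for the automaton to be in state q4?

Yes

Start in {q0}.
Read 'b': {q0} → {q2}.
Read 'a': {q2} → {q4}.
Read 'b': {q4} → {q2}.
Read 'a': {q2} → {q4}.
State q4 is in {q4}.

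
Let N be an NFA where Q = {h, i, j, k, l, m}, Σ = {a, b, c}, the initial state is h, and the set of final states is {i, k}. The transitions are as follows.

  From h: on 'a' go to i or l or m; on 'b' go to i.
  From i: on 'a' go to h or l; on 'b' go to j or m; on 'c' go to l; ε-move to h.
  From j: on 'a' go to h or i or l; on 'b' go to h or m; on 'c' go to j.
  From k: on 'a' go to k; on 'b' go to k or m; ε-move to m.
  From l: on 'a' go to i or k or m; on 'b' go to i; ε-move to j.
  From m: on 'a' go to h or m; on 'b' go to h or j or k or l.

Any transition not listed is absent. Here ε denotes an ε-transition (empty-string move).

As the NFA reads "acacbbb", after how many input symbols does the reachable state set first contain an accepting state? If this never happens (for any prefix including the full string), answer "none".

1

Start in {h}.
Read 'a': {h} → {h, i, j, l, m}.
None of the earlier sets intersect F, but {h, i, j, l, m} does.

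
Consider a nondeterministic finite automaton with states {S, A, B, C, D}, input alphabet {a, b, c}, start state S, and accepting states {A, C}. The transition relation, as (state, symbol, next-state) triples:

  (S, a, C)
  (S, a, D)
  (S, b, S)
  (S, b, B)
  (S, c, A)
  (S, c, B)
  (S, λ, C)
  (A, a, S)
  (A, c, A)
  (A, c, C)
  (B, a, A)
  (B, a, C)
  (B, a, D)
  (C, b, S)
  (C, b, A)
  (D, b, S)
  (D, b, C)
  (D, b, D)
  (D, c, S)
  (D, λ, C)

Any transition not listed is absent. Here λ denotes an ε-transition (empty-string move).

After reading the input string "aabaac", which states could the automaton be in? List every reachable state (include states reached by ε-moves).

∅

Start: ε-closure({S}) = {S, C}.
Read 'a': S→{C, D}, C→∅; now {C, D}.
Read 'a': C→∅, D→∅; now ∅.
The set is empty and remains empty for the remaining 4 symbols.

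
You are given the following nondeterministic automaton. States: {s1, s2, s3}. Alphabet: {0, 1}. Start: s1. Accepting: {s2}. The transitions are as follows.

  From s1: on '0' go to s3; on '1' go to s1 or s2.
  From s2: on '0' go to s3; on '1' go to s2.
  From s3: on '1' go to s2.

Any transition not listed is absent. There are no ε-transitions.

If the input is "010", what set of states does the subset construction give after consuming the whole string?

Start in {s1}.
Read '0': s1→{s3}; now {s3}.
Read '1': s3→{s2}; now {s2}.
Read '0': s2→{s3}; now {s3}.

{s3}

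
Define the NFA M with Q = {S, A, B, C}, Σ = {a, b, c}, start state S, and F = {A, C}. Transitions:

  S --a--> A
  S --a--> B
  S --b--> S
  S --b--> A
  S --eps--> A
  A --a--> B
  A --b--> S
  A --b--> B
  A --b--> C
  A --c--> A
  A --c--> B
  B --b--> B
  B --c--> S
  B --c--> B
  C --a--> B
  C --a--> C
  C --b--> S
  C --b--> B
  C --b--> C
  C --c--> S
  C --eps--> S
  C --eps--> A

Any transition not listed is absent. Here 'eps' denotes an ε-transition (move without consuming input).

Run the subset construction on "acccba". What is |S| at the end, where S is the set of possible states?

4

Start: ε-closure({S}) = {S, A}.
Read 'a': S→{A, B}, A→{B}; now {A, B}.
Read 'c': A→{A, B}, B→{S, B}; now {S, A, B}.
Read 'c': S→∅, A→{A, B}, B→{S, B}; now {S, A, B}.
Read 'c': S→∅, A→{A, B}, B→{S, B}; now {S, A, B}.
Read 'b': S→{S, A}, A→{S, B, C}, B→{B}; now {S, A, B, C}.
Read 'a': S→{A, B}, A→{B}, B→∅, C→{B, C}; union {A, B, C}; ε-closure = {S, A, B, C}.
That set has 4 states.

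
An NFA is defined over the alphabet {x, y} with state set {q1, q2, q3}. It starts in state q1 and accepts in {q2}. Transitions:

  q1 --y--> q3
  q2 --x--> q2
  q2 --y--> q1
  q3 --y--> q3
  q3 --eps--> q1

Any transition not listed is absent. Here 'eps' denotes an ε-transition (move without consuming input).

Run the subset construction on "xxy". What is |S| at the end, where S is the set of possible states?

0

Start in {q1}.
Read 'x': q1→∅; now ∅.
The set is empty and remains empty for the remaining 2 symbols.
That set has 0 states.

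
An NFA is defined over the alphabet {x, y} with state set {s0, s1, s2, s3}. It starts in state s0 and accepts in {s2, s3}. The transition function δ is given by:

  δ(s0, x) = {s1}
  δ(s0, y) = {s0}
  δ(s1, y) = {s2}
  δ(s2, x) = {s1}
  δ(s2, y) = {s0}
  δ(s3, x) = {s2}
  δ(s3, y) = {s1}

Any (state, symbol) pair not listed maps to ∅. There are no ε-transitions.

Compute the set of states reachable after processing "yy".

Start in {s0}.
Read 'y': {s0} → {s0}.
Read 'y': {s0} → {s0}.

{s0}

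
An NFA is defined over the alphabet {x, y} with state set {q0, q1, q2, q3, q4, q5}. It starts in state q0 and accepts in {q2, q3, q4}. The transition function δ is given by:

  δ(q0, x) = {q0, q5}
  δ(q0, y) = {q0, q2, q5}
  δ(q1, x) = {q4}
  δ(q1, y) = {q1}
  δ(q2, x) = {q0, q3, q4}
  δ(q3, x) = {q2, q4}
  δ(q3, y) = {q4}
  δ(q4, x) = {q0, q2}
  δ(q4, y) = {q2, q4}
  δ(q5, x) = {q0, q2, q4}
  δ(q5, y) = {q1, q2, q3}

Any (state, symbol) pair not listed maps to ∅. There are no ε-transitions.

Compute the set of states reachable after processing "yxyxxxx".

{q0, q2, q3, q4, q5}

Start in {q0}.
Read 'y': q0→{q0, q2, q5}; now {q0, q2, q5}.
Read 'x': q0→{q0, q5}, q2→{q0, q3, q4}, q5→{q0, q2, q4}; now {q0, q2, q3, q4, q5}.
Read 'y': q0→{q0, q2, q5}, q2→∅, q3→{q4}, q4→{q2, q4}, q5→{q1, q2, q3}; now {q0, q1, q2, q3, q4, q5}.
Read 'x': q0→{q0, q5}, q1→{q4}, q2→{q0, q3, q4}, q3→{q2, q4}, q4→{q0, q2}, q5→{q0, q2, q4}; now {q0, q2, q3, q4, q5}.
Read 'x': q0→{q0, q5}, q2→{q0, q3, q4}, q3→{q2, q4}, q4→{q0, q2}, q5→{q0, q2, q4}; now {q0, q2, q3, q4, q5}.
Read 'x': q0→{q0, q5}, q2→{q0, q3, q4}, q3→{q2, q4}, q4→{q0, q2}, q5→{q0, q2, q4}; now {q0, q2, q3, q4, q5}.
Read 'x': q0→{q0, q5}, q2→{q0, q3, q4}, q3→{q2, q4}, q4→{q0, q2}, q5→{q0, q2, q4}; now {q0, q2, q3, q4, q5}.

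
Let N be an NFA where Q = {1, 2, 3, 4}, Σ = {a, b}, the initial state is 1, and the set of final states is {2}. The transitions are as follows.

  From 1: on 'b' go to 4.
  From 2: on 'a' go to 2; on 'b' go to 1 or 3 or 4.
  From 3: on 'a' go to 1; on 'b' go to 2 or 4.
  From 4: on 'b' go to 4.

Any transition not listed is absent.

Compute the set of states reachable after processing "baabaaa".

Start in {1}.
Read 'b': {1} → {4}.
Read 'a': {4} → ∅.
The set is empty and remains empty for the remaining 5 symbols.

∅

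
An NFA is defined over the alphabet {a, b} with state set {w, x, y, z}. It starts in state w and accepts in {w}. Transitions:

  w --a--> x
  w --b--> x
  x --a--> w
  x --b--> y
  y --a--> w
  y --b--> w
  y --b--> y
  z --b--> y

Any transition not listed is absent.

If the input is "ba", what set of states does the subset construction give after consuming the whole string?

Start in {w}.
Read 'b': {w} → {x}.
Read 'a': {x} → {w}.

{w}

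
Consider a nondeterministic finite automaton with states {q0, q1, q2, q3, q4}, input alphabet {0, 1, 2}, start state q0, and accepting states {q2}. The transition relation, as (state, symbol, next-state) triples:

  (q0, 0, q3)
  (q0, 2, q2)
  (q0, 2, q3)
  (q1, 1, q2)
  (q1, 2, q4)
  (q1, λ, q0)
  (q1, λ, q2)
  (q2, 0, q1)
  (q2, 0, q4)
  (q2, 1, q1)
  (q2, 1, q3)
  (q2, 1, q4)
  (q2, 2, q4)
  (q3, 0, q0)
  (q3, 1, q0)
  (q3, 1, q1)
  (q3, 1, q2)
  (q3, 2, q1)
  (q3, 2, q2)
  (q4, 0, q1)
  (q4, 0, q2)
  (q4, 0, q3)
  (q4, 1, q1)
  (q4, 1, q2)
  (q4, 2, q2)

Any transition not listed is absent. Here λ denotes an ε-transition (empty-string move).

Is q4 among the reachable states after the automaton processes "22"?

Yes

Start in {q0}.
Read '2': q0→{q2, q3}; now {q2, q3}.
Read '2': q2→{q4}, q3→{q1, q2}; union {q1, q2, q4}; ε-closure = {q0, q1, q2, q4}.
State q4 is in {q0, q1, q2, q4}.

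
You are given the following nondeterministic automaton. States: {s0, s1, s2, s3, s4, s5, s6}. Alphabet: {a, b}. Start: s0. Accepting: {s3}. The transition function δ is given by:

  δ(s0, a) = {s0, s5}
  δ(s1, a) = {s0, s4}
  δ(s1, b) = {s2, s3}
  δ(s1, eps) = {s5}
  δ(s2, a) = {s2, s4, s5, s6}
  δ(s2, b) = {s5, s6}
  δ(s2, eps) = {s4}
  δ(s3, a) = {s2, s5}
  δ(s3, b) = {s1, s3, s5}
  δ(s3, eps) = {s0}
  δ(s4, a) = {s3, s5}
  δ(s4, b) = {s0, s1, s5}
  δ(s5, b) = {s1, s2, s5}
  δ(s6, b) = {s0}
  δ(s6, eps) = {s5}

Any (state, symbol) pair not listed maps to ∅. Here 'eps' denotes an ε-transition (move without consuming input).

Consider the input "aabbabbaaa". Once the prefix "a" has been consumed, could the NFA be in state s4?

Start in {s0}.
Read 'a': {s0} → {s0, s5}.
State s4 is not in {s0, s5}.

No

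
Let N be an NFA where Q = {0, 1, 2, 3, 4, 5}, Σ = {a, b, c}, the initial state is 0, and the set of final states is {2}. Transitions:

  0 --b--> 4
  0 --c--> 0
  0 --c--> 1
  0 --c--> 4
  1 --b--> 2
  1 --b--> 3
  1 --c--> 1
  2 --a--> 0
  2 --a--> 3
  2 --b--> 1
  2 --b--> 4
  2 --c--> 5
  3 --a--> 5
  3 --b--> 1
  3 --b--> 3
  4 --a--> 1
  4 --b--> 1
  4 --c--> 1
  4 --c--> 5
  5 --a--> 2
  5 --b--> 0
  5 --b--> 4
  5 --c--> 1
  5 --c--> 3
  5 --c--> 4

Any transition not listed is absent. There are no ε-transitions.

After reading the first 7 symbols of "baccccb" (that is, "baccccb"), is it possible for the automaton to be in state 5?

No

Start in {0}.
Read 'b': 0→{4}; now {4}.
Read 'a': 4→{1}; now {1}.
Read 'c': 1→{1}; now {1}.
Read 'c': 1→{1}; now {1}.
Read 'c': 1→{1}; now {1}.
Read 'c': 1→{1}; now {1}.
Read 'b': 1→{2, 3}; now {2, 3}.
State 5 is not in {2, 3}.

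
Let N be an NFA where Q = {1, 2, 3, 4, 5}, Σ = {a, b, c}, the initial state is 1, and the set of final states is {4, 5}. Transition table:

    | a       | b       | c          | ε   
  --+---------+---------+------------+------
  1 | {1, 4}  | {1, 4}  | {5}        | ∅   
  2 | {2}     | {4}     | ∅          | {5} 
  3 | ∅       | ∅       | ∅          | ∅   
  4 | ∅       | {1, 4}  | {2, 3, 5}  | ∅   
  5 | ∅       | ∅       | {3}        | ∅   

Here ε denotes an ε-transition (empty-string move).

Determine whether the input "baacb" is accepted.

Yes

Start in {1}.
Read 'b': {1} → {1, 4}.
Read 'a': {1, 4} → {1, 4}.
Read 'a': {1, 4} → {1, 4}.
Read 'c': {1, 4} → {2, 3, 5}.
Read 'b': {2, 3, 5} → {4}.
The final set {4} contains the accepting state 4.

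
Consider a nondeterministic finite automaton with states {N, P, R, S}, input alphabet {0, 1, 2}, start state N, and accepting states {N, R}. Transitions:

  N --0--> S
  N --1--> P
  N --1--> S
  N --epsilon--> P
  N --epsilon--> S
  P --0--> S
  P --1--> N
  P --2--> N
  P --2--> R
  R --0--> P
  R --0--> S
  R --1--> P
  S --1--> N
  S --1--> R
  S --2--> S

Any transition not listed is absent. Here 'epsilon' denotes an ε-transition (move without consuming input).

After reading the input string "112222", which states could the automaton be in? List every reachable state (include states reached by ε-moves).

Start: ε-closure({N}) = {N, P, S}.
Read '1': {N, P, S} → {N, P, R, S}.
Read '1': {N, P, R, S} → {N, P, R, S}.
Read '2': {N, P, R, S} → {N, P, R, S}.
Read '2': {N, P, R, S} → {N, P, R, S}.
Read '2': {N, P, R, S} → {N, P, R, S}.
Read '2': {N, P, R, S} → {N, P, R, S}.

{N, P, R, S}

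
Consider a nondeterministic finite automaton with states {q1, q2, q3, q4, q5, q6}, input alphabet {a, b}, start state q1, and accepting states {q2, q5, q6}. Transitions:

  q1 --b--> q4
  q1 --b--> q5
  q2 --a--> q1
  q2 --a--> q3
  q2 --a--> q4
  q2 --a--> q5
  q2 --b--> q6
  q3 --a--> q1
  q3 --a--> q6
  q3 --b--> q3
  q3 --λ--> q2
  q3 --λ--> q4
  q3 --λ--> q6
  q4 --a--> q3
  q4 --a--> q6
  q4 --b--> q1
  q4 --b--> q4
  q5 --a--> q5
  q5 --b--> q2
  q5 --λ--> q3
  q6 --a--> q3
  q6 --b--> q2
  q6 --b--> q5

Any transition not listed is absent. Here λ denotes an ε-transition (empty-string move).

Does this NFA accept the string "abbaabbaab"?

Start in {q1}.
Read 'a': {q1} → ∅.
The set is empty and remains empty for the remaining 9 symbols.
The final set ∅ contains no accepting state.

No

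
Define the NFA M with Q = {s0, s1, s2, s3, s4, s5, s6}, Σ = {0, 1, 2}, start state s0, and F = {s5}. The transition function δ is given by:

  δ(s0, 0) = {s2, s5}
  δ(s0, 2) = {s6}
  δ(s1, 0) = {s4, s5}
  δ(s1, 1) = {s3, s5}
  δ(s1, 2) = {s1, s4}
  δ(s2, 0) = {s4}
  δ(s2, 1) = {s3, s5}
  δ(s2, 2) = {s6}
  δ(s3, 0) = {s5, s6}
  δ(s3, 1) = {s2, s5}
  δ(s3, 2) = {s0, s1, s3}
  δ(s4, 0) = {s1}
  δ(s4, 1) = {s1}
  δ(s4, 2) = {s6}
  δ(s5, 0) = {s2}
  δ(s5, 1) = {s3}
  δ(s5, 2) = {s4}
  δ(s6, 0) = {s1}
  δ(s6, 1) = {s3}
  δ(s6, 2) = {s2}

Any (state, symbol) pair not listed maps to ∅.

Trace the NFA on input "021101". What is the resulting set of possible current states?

{s1, s3, s5}

Start in {s0}.
Read '0': s0→{s2, s5}; now {s2, s5}.
Read '2': s2→{s6}, s5→{s4}; now {s4, s6}.
Read '1': s4→{s1}, s6→{s3}; now {s1, s3}.
Read '1': s1→{s3, s5}, s3→{s2, s5}; now {s2, s3, s5}.
Read '0': s2→{s4}, s3→{s5, s6}, s5→{s2}; now {s2, s4, s5, s6}.
Read '1': s2→{s3, s5}, s4→{s1}, s5→{s3}, s6→{s3}; now {s1, s3, s5}.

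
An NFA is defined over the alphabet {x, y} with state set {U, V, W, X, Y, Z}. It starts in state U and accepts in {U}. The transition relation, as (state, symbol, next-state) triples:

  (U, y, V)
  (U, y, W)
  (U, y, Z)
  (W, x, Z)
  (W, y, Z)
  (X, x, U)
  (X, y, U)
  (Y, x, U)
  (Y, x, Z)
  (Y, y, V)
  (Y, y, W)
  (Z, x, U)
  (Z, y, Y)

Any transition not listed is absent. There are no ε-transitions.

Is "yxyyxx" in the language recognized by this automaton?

Start in {U}.
Read 'y': U→{V, W, Z}; now {V, W, Z}.
Read 'x': V→∅, W→{Z}, Z→{U}; now {U, Z}.
Read 'y': U→{V, W, Z}, Z→{Y}; now {V, W, Y, Z}.
Read 'y': V→∅, W→{Z}, Y→{V, W}, Z→{Y}; now {V, W, Y, Z}.
Read 'x': V→∅, W→{Z}, Y→{U, Z}, Z→{U}; now {U, Z}.
Read 'x': U→∅, Z→{U}; now {U}.
The final set {U} contains the accepting state U.

Yes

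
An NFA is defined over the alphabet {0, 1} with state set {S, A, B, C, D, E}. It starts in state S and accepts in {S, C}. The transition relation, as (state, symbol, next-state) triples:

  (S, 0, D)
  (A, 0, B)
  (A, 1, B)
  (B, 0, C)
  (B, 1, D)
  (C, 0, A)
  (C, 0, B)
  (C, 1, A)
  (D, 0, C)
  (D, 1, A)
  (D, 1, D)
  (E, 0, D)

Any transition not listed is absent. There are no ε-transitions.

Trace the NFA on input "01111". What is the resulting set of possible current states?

{A, B, D}

Start in {S}.
Read '0': S→{D}; now {D}.
Read '1': D→{A, D}; now {A, D}.
Read '1': A→{B}, D→{A, D}; now {A, B, D}.
Read '1': A→{B}, B→{D}, D→{A, D}; now {A, B, D}.
Read '1': A→{B}, B→{D}, D→{A, D}; now {A, B, D}.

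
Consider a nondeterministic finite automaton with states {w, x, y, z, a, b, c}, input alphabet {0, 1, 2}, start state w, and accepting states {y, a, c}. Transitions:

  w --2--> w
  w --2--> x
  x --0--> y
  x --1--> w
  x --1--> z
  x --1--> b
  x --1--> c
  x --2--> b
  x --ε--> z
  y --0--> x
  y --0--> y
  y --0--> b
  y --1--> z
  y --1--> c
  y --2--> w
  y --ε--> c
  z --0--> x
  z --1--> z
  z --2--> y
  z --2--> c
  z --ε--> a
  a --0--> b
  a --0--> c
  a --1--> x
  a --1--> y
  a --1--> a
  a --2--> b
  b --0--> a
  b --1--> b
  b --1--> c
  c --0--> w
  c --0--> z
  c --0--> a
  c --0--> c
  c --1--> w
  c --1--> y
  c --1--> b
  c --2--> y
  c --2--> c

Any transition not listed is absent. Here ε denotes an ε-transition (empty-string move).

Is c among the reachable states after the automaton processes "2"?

No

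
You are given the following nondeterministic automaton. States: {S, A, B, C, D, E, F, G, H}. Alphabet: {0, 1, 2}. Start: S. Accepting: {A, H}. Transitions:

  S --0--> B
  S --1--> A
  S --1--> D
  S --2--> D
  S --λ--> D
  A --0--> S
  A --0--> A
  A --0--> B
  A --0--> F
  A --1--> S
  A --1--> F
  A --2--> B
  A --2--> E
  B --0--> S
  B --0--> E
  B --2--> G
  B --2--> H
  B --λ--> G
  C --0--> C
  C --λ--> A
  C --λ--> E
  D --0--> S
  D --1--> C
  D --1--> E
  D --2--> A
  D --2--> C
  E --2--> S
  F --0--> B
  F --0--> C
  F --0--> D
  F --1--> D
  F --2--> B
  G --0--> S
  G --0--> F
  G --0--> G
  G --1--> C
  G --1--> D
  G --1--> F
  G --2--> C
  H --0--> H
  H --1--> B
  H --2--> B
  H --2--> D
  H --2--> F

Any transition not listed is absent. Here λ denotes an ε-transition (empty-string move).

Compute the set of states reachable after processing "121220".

{S, A, B, C, D, E, F, G, H}

Start: ε-closure({S}) = {S, D}.
Read '1': S→{A, D}, D→{C, E}; now {A, C, D, E}.
Read '2': A→{B, E}, C→∅, D→{A, C}, E→{S}; union {S, A, B, C, E}; ε-closure = {S, A, B, C, D, E, G}.
Read '1': S→{A, D}, A→{S, F}, B→∅, C→∅, D→{C, E}, E→∅, G→{C, D, F}; now {S, A, C, D, E, F}.
Read '2': S→{D}, A→{B, E}, C→∅, D→{A, C}, E→{S}, F→{B}; union {S, A, B, C, D, E}; ε-closure = {S, A, B, C, D, E, G}.
Read '2': S→{D}, A→{B, E}, B→{G, H}, C→∅, D→{A, C}, E→{S}, G→{C}; now {S, A, B, C, D, E, G, H}.
Read '0': S→{B}, A→{S, A, B, F}, B→{S, E}, C→{C}, D→{S}, E→∅, G→{S, F, G}, H→{H}; union {S, A, B, C, E, F, G, H}; ε-closure = {S, A, B, C, D, E, F, G, H}.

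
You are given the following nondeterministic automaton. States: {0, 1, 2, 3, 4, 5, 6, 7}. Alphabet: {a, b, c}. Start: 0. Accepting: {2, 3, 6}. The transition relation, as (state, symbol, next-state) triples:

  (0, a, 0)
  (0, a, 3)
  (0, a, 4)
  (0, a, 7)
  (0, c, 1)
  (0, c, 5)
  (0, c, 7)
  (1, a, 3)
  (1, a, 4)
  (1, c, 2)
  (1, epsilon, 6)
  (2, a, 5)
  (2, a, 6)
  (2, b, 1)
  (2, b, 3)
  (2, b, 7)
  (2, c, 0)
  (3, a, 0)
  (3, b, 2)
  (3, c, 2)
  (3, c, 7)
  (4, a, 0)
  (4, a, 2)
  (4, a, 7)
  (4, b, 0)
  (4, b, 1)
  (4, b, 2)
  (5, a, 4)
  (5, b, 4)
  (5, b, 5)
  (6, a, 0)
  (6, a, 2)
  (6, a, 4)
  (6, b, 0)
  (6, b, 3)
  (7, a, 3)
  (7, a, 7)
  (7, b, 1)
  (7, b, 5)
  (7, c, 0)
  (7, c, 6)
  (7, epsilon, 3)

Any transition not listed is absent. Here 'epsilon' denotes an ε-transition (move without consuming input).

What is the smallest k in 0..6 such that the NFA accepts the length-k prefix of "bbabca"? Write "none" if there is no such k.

none

Start in {0}.
Read 'b': {0} → ∅.
The set is empty and remains empty for the remaining 5 symbols.
No reachable set along the way intersects F.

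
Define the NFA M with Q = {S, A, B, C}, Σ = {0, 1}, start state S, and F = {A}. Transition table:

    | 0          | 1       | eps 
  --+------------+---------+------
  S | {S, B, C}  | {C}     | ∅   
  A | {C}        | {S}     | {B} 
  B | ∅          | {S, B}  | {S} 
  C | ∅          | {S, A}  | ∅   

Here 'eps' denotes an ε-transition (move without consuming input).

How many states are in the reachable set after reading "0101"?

4

Start in {S}.
Read '0': {S} → {S, B, C}.
Read '1': {S, B, C} → {S, A, B, C}.
Read '0': {S, A, B, C} → {S, B, C}.
Read '1': {S, B, C} → {S, A, B, C}.
That set has 4 states.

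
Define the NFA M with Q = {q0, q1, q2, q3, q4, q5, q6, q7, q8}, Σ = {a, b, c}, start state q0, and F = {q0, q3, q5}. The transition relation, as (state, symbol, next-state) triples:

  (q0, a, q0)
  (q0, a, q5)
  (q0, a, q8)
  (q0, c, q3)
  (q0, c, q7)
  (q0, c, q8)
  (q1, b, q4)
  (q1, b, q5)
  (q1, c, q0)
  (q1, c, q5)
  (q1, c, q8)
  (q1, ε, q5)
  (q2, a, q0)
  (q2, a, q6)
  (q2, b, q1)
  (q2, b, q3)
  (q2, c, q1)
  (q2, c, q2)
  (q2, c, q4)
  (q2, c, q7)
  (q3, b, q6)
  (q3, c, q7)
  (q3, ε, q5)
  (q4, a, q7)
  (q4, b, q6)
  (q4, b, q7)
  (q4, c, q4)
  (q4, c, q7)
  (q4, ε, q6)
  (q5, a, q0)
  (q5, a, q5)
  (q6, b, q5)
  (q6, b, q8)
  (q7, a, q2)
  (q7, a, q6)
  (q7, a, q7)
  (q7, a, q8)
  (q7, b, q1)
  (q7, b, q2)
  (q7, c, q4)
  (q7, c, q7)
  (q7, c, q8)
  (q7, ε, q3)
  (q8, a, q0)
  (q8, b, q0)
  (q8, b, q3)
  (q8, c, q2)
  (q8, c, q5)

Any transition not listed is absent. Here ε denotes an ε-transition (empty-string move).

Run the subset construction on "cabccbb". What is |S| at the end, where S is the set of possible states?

9

Start in {q0}.
Read 'c': {q0} → {q3, q5, q7, q8}.
Read 'a': {q3, q5, q7, q8} → {q0, q2, q3, q5, q6, q7, q8}.
Read 'b': {q0, q2, q3, q5, q6, q7, q8} → {q0, q1, q2, q3, q5, q6, q8}.
Read 'c': {q0, q1, q2, q3, q5, q6, q8} → {q0, q1, q2, q3, q4, q5, q6, q7, q8}.
Read 'c': {q0, q1, q2, q3, q4, q5, q6, q7, q8} → {q0, q1, q2, q3, q4, q5, q6, q7, q8}.
Read 'b': {q0, q1, q2, q3, q4, q5, q6, q7, q8} → {q0, q1, q2, q3, q4, q5, q6, q7, q8}.
Read 'b': {q0, q1, q2, q3, q4, q5, q6, q7, q8} → {q0, q1, q2, q3, q4, q5, q6, q7, q8}.
That set has 9 states.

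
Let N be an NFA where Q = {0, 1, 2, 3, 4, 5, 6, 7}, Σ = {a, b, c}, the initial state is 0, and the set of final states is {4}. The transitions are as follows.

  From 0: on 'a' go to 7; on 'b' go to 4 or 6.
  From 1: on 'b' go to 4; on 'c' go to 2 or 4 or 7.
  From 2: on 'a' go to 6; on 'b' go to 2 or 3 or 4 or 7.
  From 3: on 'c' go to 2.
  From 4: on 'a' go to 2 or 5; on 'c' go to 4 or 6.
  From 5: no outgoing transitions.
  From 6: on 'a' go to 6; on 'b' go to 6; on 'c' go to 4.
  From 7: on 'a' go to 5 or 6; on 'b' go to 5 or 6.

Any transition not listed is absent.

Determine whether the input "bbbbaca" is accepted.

No

Start in {0}.
Read 'b': {0} → {4, 6}.
Read 'b': {4, 6} → {6}.
Read 'b': {6} → {6}.
Read 'b': {6} → {6}.
Read 'a': {6} → {6}.
Read 'c': {6} → {4}.
Read 'a': {4} → {2, 5}.
The final set {2, 5} contains no accepting state.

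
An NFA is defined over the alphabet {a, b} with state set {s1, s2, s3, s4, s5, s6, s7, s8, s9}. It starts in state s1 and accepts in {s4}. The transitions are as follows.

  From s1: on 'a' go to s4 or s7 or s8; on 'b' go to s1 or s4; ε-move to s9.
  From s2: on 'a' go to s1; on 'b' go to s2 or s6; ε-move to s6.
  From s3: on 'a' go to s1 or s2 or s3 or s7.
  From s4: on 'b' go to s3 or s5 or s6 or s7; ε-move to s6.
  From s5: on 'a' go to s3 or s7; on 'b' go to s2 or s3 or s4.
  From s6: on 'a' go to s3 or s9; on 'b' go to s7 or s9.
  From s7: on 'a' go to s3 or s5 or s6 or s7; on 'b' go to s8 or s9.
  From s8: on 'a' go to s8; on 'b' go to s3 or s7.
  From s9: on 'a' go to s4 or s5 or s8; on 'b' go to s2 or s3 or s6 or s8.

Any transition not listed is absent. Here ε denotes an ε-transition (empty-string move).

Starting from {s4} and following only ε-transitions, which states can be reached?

{s4, s6}

Begin with {s4}.
ε-move s4 → s6; add s6.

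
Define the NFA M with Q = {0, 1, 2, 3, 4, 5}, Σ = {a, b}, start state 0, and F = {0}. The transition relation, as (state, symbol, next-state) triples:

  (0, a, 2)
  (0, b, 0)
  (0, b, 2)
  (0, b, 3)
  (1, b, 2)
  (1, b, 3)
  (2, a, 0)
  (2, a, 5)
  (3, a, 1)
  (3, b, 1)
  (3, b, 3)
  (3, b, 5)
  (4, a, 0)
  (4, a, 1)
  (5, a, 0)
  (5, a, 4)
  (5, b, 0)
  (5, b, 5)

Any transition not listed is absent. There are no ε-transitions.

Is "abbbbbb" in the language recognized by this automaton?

No

Start in {0}.
Read 'a': {0} → {2}.
Read 'b': {2} → ∅.
The set is empty and remains empty for the remaining 5 symbols.
The final set ∅ contains no accepting state.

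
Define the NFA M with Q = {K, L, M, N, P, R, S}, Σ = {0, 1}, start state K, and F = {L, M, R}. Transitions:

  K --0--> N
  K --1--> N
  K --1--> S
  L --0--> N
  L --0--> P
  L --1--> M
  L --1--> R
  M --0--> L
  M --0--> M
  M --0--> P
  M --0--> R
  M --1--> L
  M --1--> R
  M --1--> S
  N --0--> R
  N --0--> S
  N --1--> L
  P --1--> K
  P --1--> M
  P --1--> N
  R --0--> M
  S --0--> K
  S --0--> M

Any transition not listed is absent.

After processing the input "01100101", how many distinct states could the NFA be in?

Start in {K}.
Read '0': K→{N}; now {N}.
Read '1': N→{L}; now {L}.
Read '1': L→{M, R}; now {M, R}.
Read '0': M→{L, M, P, R}, R→{M}; now {L, M, P, R}.
Read '0': L→{N, P}, M→{L, M, P, R}, P→∅, R→{M}; now {L, M, N, P, R}.
Read '1': L→{M, R}, M→{L, R, S}, N→{L}, P→{K, M, N}, R→∅; now {K, L, M, N, R, S}.
Read '0': K→{N}, L→{N, P}, M→{L, M, P, R}, N→{R, S}, R→{M}, S→{K, M}; now {K, L, M, N, P, R, S}.
Read '1': K→{N, S}, L→{M, R}, M→{L, R, S}, N→{L}, P→{K, M, N}, R→∅, S→∅; now {K, L, M, N, R, S}.
That set has 6 states.

6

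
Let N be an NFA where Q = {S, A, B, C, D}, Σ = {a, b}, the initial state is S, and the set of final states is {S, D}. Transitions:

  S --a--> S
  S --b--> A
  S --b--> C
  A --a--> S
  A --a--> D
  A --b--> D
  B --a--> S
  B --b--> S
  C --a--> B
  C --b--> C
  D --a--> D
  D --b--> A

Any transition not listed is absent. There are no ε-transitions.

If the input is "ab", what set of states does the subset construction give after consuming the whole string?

{A, C}

Start in {S}.
Read 'a': S→{S}; now {S}.
Read 'b': S→{A, C}; now {A, C}.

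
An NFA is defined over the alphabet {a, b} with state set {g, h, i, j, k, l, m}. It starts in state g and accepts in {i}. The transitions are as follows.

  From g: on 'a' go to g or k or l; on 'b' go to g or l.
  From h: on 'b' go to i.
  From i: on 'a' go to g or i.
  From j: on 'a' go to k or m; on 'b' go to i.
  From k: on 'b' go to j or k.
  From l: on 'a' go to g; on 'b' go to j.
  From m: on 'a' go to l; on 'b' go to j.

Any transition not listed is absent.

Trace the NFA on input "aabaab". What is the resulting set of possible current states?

Start in {g}.
Read 'a': {g} → {g, k, l}.
Read 'a': {g, k, l} → {g, k, l}.
Read 'b': {g, k, l} → {g, j, k, l}.
Read 'a': {g, j, k, l} → {g, k, l, m}.
Read 'a': {g, k, l, m} → {g, k, l}.
Read 'b': {g, k, l} → {g, j, k, l}.

{g, j, k, l}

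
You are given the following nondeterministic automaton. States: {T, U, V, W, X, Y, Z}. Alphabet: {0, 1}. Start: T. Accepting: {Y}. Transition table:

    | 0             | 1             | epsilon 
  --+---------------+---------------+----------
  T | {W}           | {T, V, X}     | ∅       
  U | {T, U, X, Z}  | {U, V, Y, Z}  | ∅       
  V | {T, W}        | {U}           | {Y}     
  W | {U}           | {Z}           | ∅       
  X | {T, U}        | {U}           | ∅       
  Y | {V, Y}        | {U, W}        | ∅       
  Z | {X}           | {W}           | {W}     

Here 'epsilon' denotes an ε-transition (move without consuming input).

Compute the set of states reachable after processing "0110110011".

{T, U, V, W, X, Y, Z}

Start in {T}.
Read '0': T→{W}; now {W}.
Read '1': W→{Z}; union {Z}; ε-closure = {W, Z}.
Read '1': W→{Z}, Z→{W}; now {W, Z}.
Read '0': W→{U}, Z→{X}; now {U, X}.
Read '1': U→{U, V, Y, Z}, X→{U}; union {U, V, Y, Z}; ε-closure = {U, V, W, Y, Z}.
Read '1': U→{U, V, Y, Z}, V→{U}, W→{Z}, Y→{U, W}, Z→{W}; now {U, V, W, Y, Z}.
Read '0': U→{T, U, X, Z}, V→{T, W}, W→{U}, Y→{V, Y}, Z→{X}; now {T, U, V, W, X, Y, Z}.
Read '0': T→{W}, U→{T, U, X, Z}, V→{T, W}, W→{U}, X→{T, U}, Y→{V, Y}, Z→{X}; now {T, U, V, W, X, Y, Z}.
Read '1': T→{T, V, X}, U→{U, V, Y, Z}, V→{U}, W→{Z}, X→{U}, Y→{U, W}, Z→{W}; now {T, U, V, W, X, Y, Z}.
Read '1': T→{T, V, X}, U→{U, V, Y, Z}, V→{U}, W→{Z}, X→{U}, Y→{U, W}, Z→{W}; now {T, U, V, W, X, Y, Z}.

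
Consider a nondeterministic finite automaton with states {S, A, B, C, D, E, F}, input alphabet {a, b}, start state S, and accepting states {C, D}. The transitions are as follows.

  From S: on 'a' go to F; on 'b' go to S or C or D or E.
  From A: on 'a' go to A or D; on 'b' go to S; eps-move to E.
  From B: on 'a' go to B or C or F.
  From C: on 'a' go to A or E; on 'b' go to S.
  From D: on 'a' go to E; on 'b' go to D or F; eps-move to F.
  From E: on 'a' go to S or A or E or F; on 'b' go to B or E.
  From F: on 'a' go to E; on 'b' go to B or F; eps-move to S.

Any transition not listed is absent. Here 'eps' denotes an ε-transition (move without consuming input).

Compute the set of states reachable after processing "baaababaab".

{S, B, C, D, E, F}

Start in {S}.
Read 'b': S→{S, C, D, E}; union {S, C, D, E}; ε-closure = {S, C, D, E, F}.
Read 'a': S→{F}, C→{A, E}, D→{E}, E→{S, A, E, F}, F→{E}; now {S, A, E, F}.
Read 'a': S→{F}, A→{A, D}, E→{S, A, E, F}, F→{E}; now {S, A, D, E, F}.
Read 'a': S→{F}, A→{A, D}, D→{E}, E→{S, A, E, F}, F→{E}; now {S, A, D, E, F}.
Read 'b': S→{S, C, D, E}, A→{S}, D→{D, F}, E→{B, E}, F→{B, F}; now {S, B, C, D, E, F}.
Read 'a': S→{F}, B→{B, C, F}, C→{A, E}, D→{E}, E→{S, A, E, F}, F→{E}; now {S, A, B, C, E, F}.
Read 'b': S→{S, C, D, E}, A→{S}, B→∅, C→{S}, E→{B, E}, F→{B, F}; now {S, B, C, D, E, F}.
Read 'a': S→{F}, B→{B, C, F}, C→{A, E}, D→{E}, E→{S, A, E, F}, F→{E}; now {S, A, B, C, E, F}.
Read 'a': S→{F}, A→{A, D}, B→{B, C, F}, C→{A, E}, E→{S, A, E, F}, F→{E}; now {S, A, B, C, D, E, F}.
Read 'b': S→{S, C, D, E}, A→{S}, B→∅, C→{S}, D→{D, F}, E→{B, E}, F→{B, F}; now {S, B, C, D, E, F}.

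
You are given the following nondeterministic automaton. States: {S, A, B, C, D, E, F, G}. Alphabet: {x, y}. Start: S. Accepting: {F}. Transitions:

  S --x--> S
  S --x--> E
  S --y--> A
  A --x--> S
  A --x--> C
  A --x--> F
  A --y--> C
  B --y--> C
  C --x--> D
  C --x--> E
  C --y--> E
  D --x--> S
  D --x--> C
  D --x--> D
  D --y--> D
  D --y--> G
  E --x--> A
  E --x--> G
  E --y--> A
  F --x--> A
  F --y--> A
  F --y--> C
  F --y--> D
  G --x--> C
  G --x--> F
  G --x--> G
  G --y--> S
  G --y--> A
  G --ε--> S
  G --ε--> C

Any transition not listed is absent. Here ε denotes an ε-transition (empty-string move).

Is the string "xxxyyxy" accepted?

No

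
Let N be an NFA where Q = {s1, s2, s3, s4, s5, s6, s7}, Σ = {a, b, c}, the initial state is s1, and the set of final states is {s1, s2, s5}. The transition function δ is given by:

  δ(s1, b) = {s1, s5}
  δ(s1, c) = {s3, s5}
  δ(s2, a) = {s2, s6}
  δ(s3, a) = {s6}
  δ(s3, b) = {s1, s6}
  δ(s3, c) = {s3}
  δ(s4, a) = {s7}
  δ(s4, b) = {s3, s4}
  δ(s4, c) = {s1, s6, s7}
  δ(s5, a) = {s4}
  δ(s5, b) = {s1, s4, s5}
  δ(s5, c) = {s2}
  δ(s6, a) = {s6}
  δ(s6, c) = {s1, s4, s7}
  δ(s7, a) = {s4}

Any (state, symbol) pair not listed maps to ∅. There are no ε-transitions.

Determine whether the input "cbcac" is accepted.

Start in {s1}.
Read 'c': s1→{s3, s5}; now {s3, s5}.
Read 'b': s3→{s1, s6}, s5→{s1, s4, s5}; now {s1, s4, s5, s6}.
Read 'c': s1→{s3, s5}, s4→{s1, s6, s7}, s5→{s2}, s6→{s1, s4, s7}; now {s1, s2, s3, s4, s5, s6, s7}.
Read 'a': s1→∅, s2→{s2, s6}, s3→{s6}, s4→{s7}, s5→{s4}, s6→{s6}, s7→{s4}; now {s2, s4, s6, s7}.
Read 'c': s2→∅, s4→{s1, s6, s7}, s6→{s1, s4, s7}, s7→∅; now {s1, s4, s6, s7}.
The final set {s1, s4, s6, s7} contains the accepting state s1.

Yes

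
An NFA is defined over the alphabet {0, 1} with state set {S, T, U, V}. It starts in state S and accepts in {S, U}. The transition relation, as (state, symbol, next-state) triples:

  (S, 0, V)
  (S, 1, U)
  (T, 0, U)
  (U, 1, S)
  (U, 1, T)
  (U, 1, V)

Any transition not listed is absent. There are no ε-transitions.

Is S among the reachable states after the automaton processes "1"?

No

Start in {S}.
Read '1': {S} → {U}.
State S is not in {U}.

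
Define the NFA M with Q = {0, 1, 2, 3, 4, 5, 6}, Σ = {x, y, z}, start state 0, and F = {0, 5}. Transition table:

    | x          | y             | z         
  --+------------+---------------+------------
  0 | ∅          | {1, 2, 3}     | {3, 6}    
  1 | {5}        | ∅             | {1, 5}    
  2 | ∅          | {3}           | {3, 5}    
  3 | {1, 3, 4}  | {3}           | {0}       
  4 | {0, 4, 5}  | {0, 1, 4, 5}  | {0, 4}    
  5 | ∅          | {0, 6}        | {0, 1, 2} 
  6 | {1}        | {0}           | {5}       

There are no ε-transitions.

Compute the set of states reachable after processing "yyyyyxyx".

{0, 1, 3, 4, 5}

Start in {0}.
Read 'y': {0} → {1, 2, 3}.
Read 'y': {1, 2, 3} → {3}.
Read 'y': {3} → {3}.
Read 'y': {3} → {3}.
Read 'y': {3} → {3}.
Read 'x': {3} → {1, 3, 4}.
Read 'y': {1, 3, 4} → {0, 1, 3, 4, 5}.
Read 'x': {0, 1, 3, 4, 5} → {0, 1, 3, 4, 5}.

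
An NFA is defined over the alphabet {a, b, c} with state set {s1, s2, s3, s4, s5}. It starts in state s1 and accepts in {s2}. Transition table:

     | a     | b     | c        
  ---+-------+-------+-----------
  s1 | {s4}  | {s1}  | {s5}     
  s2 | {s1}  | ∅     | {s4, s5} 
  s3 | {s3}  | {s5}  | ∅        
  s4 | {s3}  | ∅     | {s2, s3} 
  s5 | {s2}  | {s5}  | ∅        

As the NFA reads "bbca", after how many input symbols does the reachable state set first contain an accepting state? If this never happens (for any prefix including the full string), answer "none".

4

Start in {s1}.
Read 'b': {s1} → {s1}.
Read 'b': {s1} → {s1}.
Read 'c': {s1} → {s5}.
Read 'a': {s5} → {s2}.
None of the earlier sets intersect F, but {s2} does.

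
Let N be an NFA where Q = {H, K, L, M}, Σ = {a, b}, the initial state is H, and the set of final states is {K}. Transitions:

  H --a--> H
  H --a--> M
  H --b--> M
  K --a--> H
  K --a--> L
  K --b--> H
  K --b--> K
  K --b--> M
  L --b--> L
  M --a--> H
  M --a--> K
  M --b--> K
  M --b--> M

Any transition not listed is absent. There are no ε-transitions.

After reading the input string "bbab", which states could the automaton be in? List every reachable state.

{H, K, L, M}

Start in {H}.
Read 'b': {H} → {M}.
Read 'b': {M} → {K, M}.
Read 'a': {K, M} → {H, K, L}.
Read 'b': {H, K, L} → {H, K, L, M}.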